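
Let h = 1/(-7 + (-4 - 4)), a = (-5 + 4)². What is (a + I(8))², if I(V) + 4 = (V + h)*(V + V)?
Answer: 3455881/225 ≈ 15359.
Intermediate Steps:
a = 1 (a = (-1)² = 1)
h = -1/15 (h = 1/(-7 - 8) = 1/(-15) = -1/15 ≈ -0.066667)
I(V) = -4 + 2*V*(-1/15 + V) (I(V) = -4 + (V - 1/15)*(V + V) = -4 + (-1/15 + V)*(2*V) = -4 + 2*V*(-1/15 + V))
(a + I(8))² = (1 + (-4 + 2*8² - 2/15*8))² = (1 + (-4 + 2*64 - 16/15))² = (1 + (-4 + 128 - 16/15))² = (1 + 1844/15)² = (1859/15)² = 3455881/225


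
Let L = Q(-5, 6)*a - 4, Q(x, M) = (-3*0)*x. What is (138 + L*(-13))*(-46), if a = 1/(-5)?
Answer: -8740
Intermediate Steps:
Q(x, M) = 0 (Q(x, M) = 0*x = 0)
a = -⅕ ≈ -0.20000
L = -4 (L = 0*(-⅕) - 4 = 0 - 4 = -4)
(138 + L*(-13))*(-46) = (138 - 4*(-13))*(-46) = (138 + 52)*(-46) = 190*(-46) = -8740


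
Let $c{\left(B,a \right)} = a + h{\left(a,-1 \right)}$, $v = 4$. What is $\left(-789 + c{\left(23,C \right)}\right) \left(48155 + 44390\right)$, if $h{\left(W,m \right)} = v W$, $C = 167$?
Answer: $4257070$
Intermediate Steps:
$h{\left(W,m \right)} = 4 W$
$c{\left(B,a \right)} = 5 a$ ($c{\left(B,a \right)} = a + 4 a = 5 a$)
$\left(-789 + c{\left(23,C \right)}\right) \left(48155 + 44390\right) = \left(-789 + 5 \cdot 167\right) \left(48155 + 44390\right) = \left(-789 + 835\right) 92545 = 46 \cdot 92545 = 4257070$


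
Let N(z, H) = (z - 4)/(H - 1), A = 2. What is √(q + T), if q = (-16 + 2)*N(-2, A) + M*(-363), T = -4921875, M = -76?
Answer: I*√4894203 ≈ 2212.3*I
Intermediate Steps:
N(z, H) = (-4 + z)/(-1 + H)
q = 27672 (q = (-16 + 2)*((-4 - 2)/(-1 + 2)) - 76*(-363) = -14*(-6)/1 + 27588 = -14*(-6) + 27588 = 84 + 27588 = 27672)
√(q + T) = √(27672 - 4921875) = √(-4894203) = I*√4894203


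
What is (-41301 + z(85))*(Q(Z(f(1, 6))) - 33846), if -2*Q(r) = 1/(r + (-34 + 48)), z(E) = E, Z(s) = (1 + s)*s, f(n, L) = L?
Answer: 1394997104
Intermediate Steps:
Z(s) = s*(1 + s)
Q(r) = -1/(2*(14 + r)) (Q(r) = -1/(2*(r + (-34 + 48))) = -1/(2*(r + 14)) = -1/(2*(14 + r)))
(-41301 + z(85))*(Q(Z(f(1, 6))) - 33846) = (-41301 + 85)*(-1/(28 + 2*(6*(1 + 6))) - 33846) = -41216*(-1/(28 + 2*(6*7)) - 33846) = -41216*(-1/(28 + 2*42) - 33846) = -41216*(-1/(28 + 84) - 33846) = -41216*(-1/112 - 33846) = -41216*(-3790753/112) = 1394997104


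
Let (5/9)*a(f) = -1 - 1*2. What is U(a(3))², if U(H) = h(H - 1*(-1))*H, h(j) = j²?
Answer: 170772624/15625 ≈ 10929.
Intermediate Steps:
a(f) = -27/5 (a(f) = 9*(-1 - 1*2)/5 = 9*(-1 - 2)/5 = (9/5)*(-3) = -27/5)
U(H) = H*(1 + H)² (U(H) = (H - 1*(-1))²*H = (H + 1)²*H = (1 + H)²*H = H*(1 + H)²)
U(a(3))² = (-27*(1 - 27/5)²/5)² = (-27*(-22/5)²/5)² = (-27/5*484/25)² = (-13068/125)² = 170772624/15625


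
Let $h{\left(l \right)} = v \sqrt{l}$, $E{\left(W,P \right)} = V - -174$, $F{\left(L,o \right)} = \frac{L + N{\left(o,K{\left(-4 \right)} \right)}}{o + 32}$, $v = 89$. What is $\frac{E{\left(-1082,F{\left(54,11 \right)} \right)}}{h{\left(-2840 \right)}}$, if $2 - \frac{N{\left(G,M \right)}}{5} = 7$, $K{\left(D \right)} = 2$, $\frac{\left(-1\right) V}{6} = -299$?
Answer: $- \frac{492 i \sqrt{710}}{31595} \approx - 0.41493 i$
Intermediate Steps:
$V = 1794$ ($V = \left(-6\right) \left(-299\right) = 1794$)
$N{\left(G,M \right)} = -25$ ($N{\left(G,M \right)} = 10 - 35 = -25$)
$F{\left(L,o \right)} = \frac{-25 + L}{32 + o}$ ($F{\left(L,o \right)} = \frac{L - 25}{o + 32} = \frac{-25 + L}{32 + o}$)
$E{\left(W,P \right)} = 1968$ ($E{\left(W,P \right)} = 1794 - -174 = 1794 + 174 = 1968$)
$h{\left(l \right)} = 89 \sqrt{l}$
$\frac{E{\left(-1082,F{\left(54,11 \right)} \right)}}{h{\left(-2840 \right)}} = \frac{1968}{89 \sqrt{-2840}} = \frac{1968}{89 \cdot 2 i \sqrt{710}} = \frac{1968}{178 i \sqrt{710}} = 1968 \left(- \frac{i \sqrt{710}}{126380}\right) = - \frac{492 i \sqrt{710}}{31595}$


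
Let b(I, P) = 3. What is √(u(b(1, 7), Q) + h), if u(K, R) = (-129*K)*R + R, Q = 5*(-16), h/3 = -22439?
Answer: I*√36437 ≈ 190.88*I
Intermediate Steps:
h = -67317 (h = 3*(-22439) = -67317)
Q = -80
u(K, R) = R - 129*K*R (u(K, R) = -129*K*R + R = R - 129*K*R)
√(u(b(1, 7), Q) + h) = √(-80*(1 - 129*3) - 67317) = √(-80*(1 - 387) - 67317) = √(-80*(-386) - 67317) = √(30880 - 67317) = √(-36437) = I*√36437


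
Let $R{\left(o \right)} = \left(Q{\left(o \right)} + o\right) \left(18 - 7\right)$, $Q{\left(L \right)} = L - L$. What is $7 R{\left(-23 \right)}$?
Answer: $-1771$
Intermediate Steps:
$Q{\left(L \right)} = 0$
$R{\left(o \right)} = 11 o$ ($R{\left(o \right)} = \left(0 + o\right) \left(18 - 7\right) = o 11 = 11 o$)
$7 R{\left(-23 \right)} = 7 \cdot 11 \left(-23\right) = 7 \left(-253\right) = -1771$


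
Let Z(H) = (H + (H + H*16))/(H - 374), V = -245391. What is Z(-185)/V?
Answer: -1110/45724523 ≈ -2.4276e-5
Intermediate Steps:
Z(H) = 18*H/(-374 + H) (Z(H) = (H + (H + 16*H))/(-374 + H) = (H + 17*H)/(-374 + H) = (18*H)/(-374 + H) = 18*H/(-374 + H))
Z(-185)/V = (18*(-185)/(-374 - 185))/(-245391) = (18*(-185)/(-559))*(-1/245391) = (18*(-185)*(-1/559))*(-1/245391) = (3330/559)*(-1/245391) = -1110/45724523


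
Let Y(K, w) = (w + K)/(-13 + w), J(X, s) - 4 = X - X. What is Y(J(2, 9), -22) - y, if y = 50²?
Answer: -87482/35 ≈ -2499.5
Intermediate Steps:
J(X, s) = 4 (J(X, s) = 4 + (X - X) = 4 + 0 = 4)
y = 2500
Y(K, w) = (K + w)/(-13 + w)
Y(J(2, 9), -22) - y = (4 - 22)/(-13 - 22) - 1*2500 = -18/(-35) - 2500 = -1/35*(-18) - 2500 = 18/35 - 2500 = -87482/35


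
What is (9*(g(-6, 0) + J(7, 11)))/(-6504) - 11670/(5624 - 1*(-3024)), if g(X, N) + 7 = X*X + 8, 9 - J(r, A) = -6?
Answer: -1665603/1171804 ≈ -1.4214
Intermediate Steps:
J(r, A) = 15 (J(r, A) = 9 - 1*(-6) = 9 + 6 = 15)
g(X, N) = 1 + X² (g(X, N) = -7 + (X*X + 8) = -7 + (X² + 8) = -7 + (8 + X²) = 1 + X²)
(9*(g(-6, 0) + J(7, 11)))/(-6504) - 11670/(5624 - 1*(-3024)) = (9*((1 + (-6)²) + 15))/(-6504) - 11670/(5624 - 1*(-3024)) = (9*((1 + 36) + 15))*(-1/6504) - 11670/(5624 + 3024) = (9*(37 + 15))*(-1/6504) - 11670/8648 = (9*52)*(-1/6504) - 11670*1/8648 = 468*(-1/6504) - 5835/4324 = -39/542 - 5835/4324 = -1665603/1171804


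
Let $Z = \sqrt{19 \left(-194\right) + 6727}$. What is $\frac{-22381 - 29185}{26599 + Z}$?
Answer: $- \frac{36094843}{18618520} + \frac{1357 \sqrt{3041}}{18618520} \approx -1.9346$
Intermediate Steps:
$Z = \sqrt{3041}$ ($Z = \sqrt{-3686 + 6727} = \sqrt{3041} \approx 55.145$)
$\frac{-22381 - 29185}{26599 + Z} = \frac{-22381 - 29185}{26599 + \sqrt{3041}} = - \frac{51566}{26599 + \sqrt{3041}}$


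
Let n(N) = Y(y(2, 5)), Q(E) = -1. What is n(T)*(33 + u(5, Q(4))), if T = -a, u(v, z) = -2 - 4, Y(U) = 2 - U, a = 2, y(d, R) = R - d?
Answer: -27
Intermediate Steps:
u(v, z) = -6
T = -2 (T = -1*2 = -2)
n(N) = -1 (n(N) = 2 - (5 - 1*2) = 2 - (5 - 2) = 2 - 1*3 = 2 - 3 = -1)
n(T)*(33 + u(5, Q(4))) = -(33 - 6) = -1*27 = -27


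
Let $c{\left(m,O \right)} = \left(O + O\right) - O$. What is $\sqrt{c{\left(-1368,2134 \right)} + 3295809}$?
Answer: $\sqrt{3297943} \approx 1816.0$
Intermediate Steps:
$c{\left(m,O \right)} = O$ ($c{\left(m,O \right)} = 2 O - O = O$)
$\sqrt{c{\left(-1368,2134 \right)} + 3295809} = \sqrt{2134 + 3295809} = \sqrt{3297943}$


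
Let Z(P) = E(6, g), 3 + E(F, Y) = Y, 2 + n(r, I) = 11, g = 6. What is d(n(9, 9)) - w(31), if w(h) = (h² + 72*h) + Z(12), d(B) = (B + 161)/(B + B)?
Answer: -28679/9 ≈ -3186.6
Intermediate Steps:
n(r, I) = 9 (n(r, I) = -2 + 11 = 9)
E(F, Y) = -3 + Y
d(B) = (161 + B)/(2*B) (d(B) = (161 + B)/((2*B)) = (161 + B)*(1/(2*B)) = (161 + B)/(2*B))
Z(P) = 3 (Z(P) = -3 + 6 = 3)
w(h) = 3 + h² + 72*h (w(h) = (h² + 72*h) + 3 = 3 + h² + 72*h)
d(n(9, 9)) - w(31) = (½)*(161 + 9)/9 - (3 + 31² + 72*31) = (½)*(⅑)*170 - (3 + 961 + 2232) = 85/9 - 1*3196 = 85/9 - 3196 = -28679/9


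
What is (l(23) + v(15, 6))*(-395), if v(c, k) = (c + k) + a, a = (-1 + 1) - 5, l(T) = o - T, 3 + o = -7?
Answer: 6715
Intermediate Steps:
o = -10 (o = -3 - 7 = -10)
l(T) = -10 - T
a = -5 (a = 0 - 5 = -5)
v(c, k) = -5 + c + k (v(c, k) = (c + k) - 5 = -5 + c + k)
(l(23) + v(15, 6))*(-395) = ((-10 - 1*23) + (-5 + 15 + 6))*(-395) = ((-10 - 23) + 16)*(-395) = (-33 + 16)*(-395) = -17*(-395) = 6715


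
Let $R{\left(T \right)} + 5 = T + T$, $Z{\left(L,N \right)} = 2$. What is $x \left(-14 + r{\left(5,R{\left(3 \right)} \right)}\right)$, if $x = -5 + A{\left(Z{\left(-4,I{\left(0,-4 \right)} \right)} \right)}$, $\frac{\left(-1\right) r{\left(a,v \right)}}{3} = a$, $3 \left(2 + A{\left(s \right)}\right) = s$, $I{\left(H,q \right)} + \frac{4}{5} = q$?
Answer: $\frac{551}{3} \approx 183.67$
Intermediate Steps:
$I{\left(H,q \right)} = - \frac{4}{5} + q$
$R{\left(T \right)} = -5 + 2 T$ ($R{\left(T \right)} = -5 + \left(T + T\right) = -5 + 2 T$)
$A{\left(s \right)} = -2 + \frac{s}{3}$
$r{\left(a,v \right)} = - 3 a$
$x = - \frac{19}{3}$ ($x = -5 + \left(-2 + \frac{1}{3} \cdot 2\right) = -5 + \left(-2 + \frac{2}{3}\right) = -5 - \frac{4}{3} = - \frac{19}{3} \approx -6.3333$)
$x \left(-14 + r{\left(5,R{\left(3 \right)} \right)}\right) = - \frac{19 \left(-14 - 15\right)}{3} = \left(- \frac{19}{3}\right) \left(-29\right) = \frac{551}{3}$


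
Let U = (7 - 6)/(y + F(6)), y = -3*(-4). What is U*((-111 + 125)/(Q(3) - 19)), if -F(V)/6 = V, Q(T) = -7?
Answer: 7/312 ≈ 0.022436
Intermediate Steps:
F(V) = -6*V
y = 12
U = -1/24 (U = (7 - 6)/(12 - 6*6) = 1/(12 - 36) = 1/(-24) = 1*(-1/24) = -1/24 ≈ -0.041667)
U*((-111 + 125)/(Q(3) - 19)) = -(-111 + 125)/(24*(-7 - 19)) = -7/(12*(-26)) = -7*(-1)/(12*26) = -1/24*(-7/13) = 7/312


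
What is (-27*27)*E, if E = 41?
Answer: -29889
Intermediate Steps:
(-27*27)*E = -27*27*41 = -729*41 = -29889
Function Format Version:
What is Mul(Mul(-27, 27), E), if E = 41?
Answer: -29889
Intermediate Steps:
Mul(Mul(-27, 27), E) = Mul(Mul(-27, 27), 41) = Mul(-729, 41) = -29889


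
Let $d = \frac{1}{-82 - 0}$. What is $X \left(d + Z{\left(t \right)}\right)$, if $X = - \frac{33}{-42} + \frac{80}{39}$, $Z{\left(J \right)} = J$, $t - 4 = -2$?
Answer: $\frac{252487}{44772} \approx 5.6394$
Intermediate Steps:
$t = 2$ ($t = 4 - 2 = 2$)
$d = - \frac{1}{82}$ ($d = \frac{1}{-82 + 0} = \frac{1}{-82} = - \frac{1}{82} \approx -0.012195$)
$X = \frac{1549}{546}$ ($X = \left(-33\right) \left(- \frac{1}{42}\right) + 80 \cdot \frac{1}{39} = \frac{11}{14} + \frac{80}{39} = \frac{1549}{546} \approx 2.837$)
$X \left(d + Z{\left(t \right)}\right) = \frac{1549 \left(- \frac{1}{82} + 2\right)}{546} = \frac{1549}{546} \cdot \frac{163}{82} = \frac{252487}{44772}$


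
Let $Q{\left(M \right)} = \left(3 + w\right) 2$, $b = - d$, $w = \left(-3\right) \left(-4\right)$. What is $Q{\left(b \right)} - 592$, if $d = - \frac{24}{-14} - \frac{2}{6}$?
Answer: $-562$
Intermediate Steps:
$w = 12$
$d = \frac{29}{21}$ ($d = \left(-24\right) \left(- \frac{1}{14}\right) - \frac{1}{3} = \frac{12}{7} - \frac{1}{3} = \frac{29}{21} \approx 1.381$)
$b = - \frac{29}{21}$ ($b = \left(-1\right) \frac{29}{21} = - \frac{29}{21} \approx -1.381$)
$Q{\left(M \right)} = 30$ ($Q{\left(M \right)} = \left(3 + 12\right) 2 = 15 \cdot 2 = 30$)
$Q{\left(b \right)} - 592 = 30 - 592 = -562$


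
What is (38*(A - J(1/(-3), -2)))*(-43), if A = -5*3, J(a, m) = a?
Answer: 71896/3 ≈ 23965.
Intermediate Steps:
A = -15
(38*(A - J(1/(-3), -2)))*(-43) = (38*(-15 - 1/(-3)))*(-43) = (38*(-15 - 1*(-⅓)))*(-43) = (38*(-15 + ⅓))*(-43) = (38*(-44/3))*(-43) = -1672/3*(-43) = 71896/3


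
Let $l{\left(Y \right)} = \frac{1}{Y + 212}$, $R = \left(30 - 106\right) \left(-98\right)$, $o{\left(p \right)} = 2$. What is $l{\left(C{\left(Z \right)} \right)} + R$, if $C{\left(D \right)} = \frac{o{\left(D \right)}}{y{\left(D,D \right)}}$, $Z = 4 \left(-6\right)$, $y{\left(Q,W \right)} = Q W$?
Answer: $\frac{454752824}{61057} \approx 7448.0$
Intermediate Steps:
$R = 7448$ ($R = \left(-76\right) \left(-98\right) = 7448$)
$Z = -24$
$C{\left(D \right)} = \frac{2}{D^{2}}$ ($C{\left(D \right)} = \frac{2}{D D} = \frac{2}{D^{2}}$)
$l{\left(Y \right)} = \frac{1}{212 + Y}$
$l{\left(C{\left(Z \right)} \right)} + R = \frac{1}{212 + \frac{2}{576}} + 7448 = \frac{1}{212 + 2 \cdot \frac{1}{576}} + 7448 = \frac{1}{212 + \frac{1}{288}} + 7448 = \frac{1}{\frac{61057}{288}} + 7448 = \frac{288}{61057} + 7448 = \frac{454752824}{61057}$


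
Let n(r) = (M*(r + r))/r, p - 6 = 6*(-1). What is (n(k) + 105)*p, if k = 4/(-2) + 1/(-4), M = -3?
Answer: 0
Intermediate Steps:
p = 0 (p = 6 + 6*(-1) = 6 - 6 = 0)
k = -9/4 (k = 4*(-½) + 1*(-¼) = -2 - ¼ = -9/4 ≈ -2.2500)
n(r) = -6 (n(r) = (-3*(r + r))/r = (-6*r)/r = -6)
(n(k) + 105)*p = (-6 + 105)*0 = 99*0 = 0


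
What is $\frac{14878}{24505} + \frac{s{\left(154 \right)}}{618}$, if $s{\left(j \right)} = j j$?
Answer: $\frac{295177592}{7572045} \approx 38.983$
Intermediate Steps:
$s{\left(j \right)} = j^{2}$
$\frac{14878}{24505} + \frac{s{\left(154 \right)}}{618} = \frac{14878}{24505} + \frac{154^{2}}{618} = 14878 \cdot \frac{1}{24505} + 23716 \cdot \frac{1}{618} = \frac{14878}{24505} + \frac{11858}{309} = \frac{295177592}{7572045}$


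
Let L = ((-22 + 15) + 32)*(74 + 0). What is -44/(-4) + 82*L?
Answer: 151711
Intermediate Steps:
L = 1850 (L = (-7 + 32)*74 = 25*74 = 1850)
-44/(-4) + 82*L = -44/(-4) + 82*1850 = -44*(-1/4) + 151700 = 11 + 151700 = 151711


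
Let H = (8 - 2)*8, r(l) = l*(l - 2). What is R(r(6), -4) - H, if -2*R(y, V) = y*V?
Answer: 0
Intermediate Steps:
r(l) = l*(-2 + l)
R(y, V) = -V*y/2 (R(y, V) = -y*V/2 = -V*y/2)
H = 48 (H = 6*8 = 48)
R(r(6), -4) - H = -1/2*(-4)*6*(-2 + 6) - 1*48 = -1/2*(-4)*6*4 - 48 = -1/2*(-4)*24 - 48 = 48 - 48 = 0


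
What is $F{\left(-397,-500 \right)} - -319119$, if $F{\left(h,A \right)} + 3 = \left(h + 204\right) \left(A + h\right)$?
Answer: $492237$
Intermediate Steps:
$F{\left(h,A \right)} = -3 + \left(204 + h\right) \left(A + h\right)$ ($F{\left(h,A \right)} = -3 + \left(h + 204\right) \left(A + h\right) = -3 + \left(204 + h\right) \left(A + h\right)$)
$F{\left(-397,-500 \right)} - -319119 = \left(-3 + \left(-397\right)^{2} + 204 \left(-500\right) + 204 \left(-397\right) - -198500\right) - -319119 = \left(-3 + 157609 - 102000 - 80988 + 198500\right) + 319119 = 173118 + 319119 = 492237$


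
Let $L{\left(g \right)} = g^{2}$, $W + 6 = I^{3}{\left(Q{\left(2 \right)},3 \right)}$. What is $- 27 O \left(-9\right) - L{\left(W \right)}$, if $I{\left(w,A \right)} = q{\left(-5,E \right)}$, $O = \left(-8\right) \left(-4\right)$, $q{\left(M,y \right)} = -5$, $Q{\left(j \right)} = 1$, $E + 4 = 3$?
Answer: $-9385$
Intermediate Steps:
$E = -1$ ($E = -4 + 3 = -1$)
$O = 32$
$I{\left(w,A \right)} = -5$
$W = -131$ ($W = -6 + \left(-5\right)^{3} = -6 - 125 = -131$)
$- 27 O \left(-9\right) - L{\left(W \right)} = \left(-27\right) 32 \left(-9\right) - \left(-131\right)^{2} = \left(-864\right) \left(-9\right) - 17161 = 7776 - 17161 = -9385$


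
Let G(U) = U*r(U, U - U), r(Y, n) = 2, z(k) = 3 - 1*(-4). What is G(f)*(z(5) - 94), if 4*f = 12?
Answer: -522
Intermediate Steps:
f = 3 (f = (¼)*12 = 3)
z(k) = 7 (z(k) = 3 + 4 = 7)
G(U) = 2*U (G(U) = U*2 = 2*U)
G(f)*(z(5) - 94) = (2*3)*(7 - 94) = 6*(-87) = -522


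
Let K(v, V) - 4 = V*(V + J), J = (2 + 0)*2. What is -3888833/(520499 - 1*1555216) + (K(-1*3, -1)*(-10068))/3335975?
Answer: 12962632136419/3451790044075 ≈ 3.7553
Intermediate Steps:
J = 4 (J = 2*2 = 4)
K(v, V) = 4 + V*(4 + V) (K(v, V) = 4 + V*(V + 4) = 4 + V*(4 + V))
-3888833/(520499 - 1*1555216) + (K(-1*3, -1)*(-10068))/3335975 = -3888833/(520499 - 1*1555216) + ((4 + (-1)² + 4*(-1))*(-10068))/3335975 = -3888833/(520499 - 1555216) + ((4 + 1 - 4)*(-10068))*(1/3335975) = -3888833/(-1034717) + (1*(-10068))*(1/3335975) = -3888833*(-1/1034717) - 10068*1/3335975 = 3888833/1034717 - 10068/3335975 = 12962632136419/3451790044075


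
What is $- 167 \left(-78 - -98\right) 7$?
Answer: $-23380$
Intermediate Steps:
$- 167 \left(-78 - -98\right) 7 = - 167 \left(-78 + 98\right) 7 = \left(-167\right) 20 \cdot 7 = \left(-3340\right) 7 = -23380$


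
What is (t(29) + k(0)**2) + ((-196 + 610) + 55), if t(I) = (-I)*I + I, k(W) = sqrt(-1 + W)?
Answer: -344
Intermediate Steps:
t(I) = I - I**2 (t(I) = -I**2 + I = I - I**2)
(t(29) + k(0)**2) + ((-196 + 610) + 55) = (29*(1 - 1*29) + (sqrt(-1 + 0))**2) + ((-196 + 610) + 55) = (29*(1 - 29) + (sqrt(-1))**2) + (414 + 55) = (29*(-28) + I**2) + 469 = (-812 - 1) + 469 = -813 + 469 = -344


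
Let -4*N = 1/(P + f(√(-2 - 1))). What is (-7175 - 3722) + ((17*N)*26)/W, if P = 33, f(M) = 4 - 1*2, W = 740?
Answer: -564464821/51800 ≈ -10897.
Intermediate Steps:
f(M) = 2 (f(M) = 4 - 2 = 2)
N = -1/140 (N = -1/(4*(33 + 2)) = -¼/35 = -¼*1/35 = -1/140 ≈ -0.0071429)
(-7175 - 3722) + ((17*N)*26)/W = (-7175 - 3722) + ((17*(-1/140))*26)/740 = -10897 - 17/140*26*(1/740) = -10897 - 221/70*1/740 = -10897 - 221/51800 = -564464821/51800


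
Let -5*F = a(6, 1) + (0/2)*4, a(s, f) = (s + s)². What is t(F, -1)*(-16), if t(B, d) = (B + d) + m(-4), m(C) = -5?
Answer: 2784/5 ≈ 556.80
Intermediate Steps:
a(s, f) = 4*s² (a(s, f) = (2*s)² = 4*s²)
F = -144/5 (F = -(4*6² + (0/2)*4)/5 = -(4*36 + (0*(½))*4)/5 = -(144 + 0*4)/5 = -(144 + 0)/5 = -⅕*144 = -144/5 ≈ -28.800)
t(B, d) = -5 + B + d (t(B, d) = (B + d) - 5 = -5 + B + d)
t(F, -1)*(-16) = (-5 - 144/5 - 1)*(-16) = -174/5*(-16) = 2784/5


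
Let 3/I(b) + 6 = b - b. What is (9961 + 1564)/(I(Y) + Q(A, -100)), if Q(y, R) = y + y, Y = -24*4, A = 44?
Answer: 922/7 ≈ 131.71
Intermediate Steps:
Y = -96
I(b) = -½ (I(b) = 3/(-6 + (b - b)) = 3/(-6 + 0) = 3/(-6) = 3*(-⅙) = -½)
Q(y, R) = 2*y
(9961 + 1564)/(I(Y) + Q(A, -100)) = (9961 + 1564)/(-½ + 2*44) = 11525/(-½ + 88) = 11525/(175/2) = 11525*(2/175) = 922/7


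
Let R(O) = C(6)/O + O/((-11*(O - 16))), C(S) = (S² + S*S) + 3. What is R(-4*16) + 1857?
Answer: 6532259/3520 ≈ 1855.8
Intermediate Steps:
C(S) = 3 + 2*S² (C(S) = (S² + S²) + 3 = 2*S² + 3 = 3 + 2*S²)
R(O) = 75/O + O/(176 - 11*O) (R(O) = (3 + 2*6²)/O + O/((-11*(O - 16))) = (3 + 2*36)/O + O/((-11*(-16 + O))) = (3 + 72)/O + O/(176 - 11*O) = 75/O + O/(176 - 11*O))
R(-4*16) + 1857 = (-13200 - (-4*16)² + 825*(-4*16))/(11*((-4*16))*(-16 - 4*16)) + 1857 = (1/11)*(-13200 - 1*(-64)² + 825*(-64))/(-64*(-16 - 64)) + 1857 = (1/11)*(-1/64)*(-13200 - 1*4096 - 52800)/(-80) + 1857 = (1/11)*(-1/64)*(-1/80)*(-13200 - 4096 - 52800) + 1857 = (1/11)*(-1/64)*(-1/80)*(-70096) + 1857 = -4381/3520 + 1857 = 6532259/3520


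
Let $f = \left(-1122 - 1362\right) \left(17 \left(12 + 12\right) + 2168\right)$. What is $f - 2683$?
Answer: $-6401467$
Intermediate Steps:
$f = -6398784$ ($f = - 2484 \left(17 \cdot 24 + 2168\right) = - 2484 \left(408 + 2168\right) = \left(-2484\right) 2576 = -6398784$)
$f - 2683 = -6398784 - 2683 = -6401467$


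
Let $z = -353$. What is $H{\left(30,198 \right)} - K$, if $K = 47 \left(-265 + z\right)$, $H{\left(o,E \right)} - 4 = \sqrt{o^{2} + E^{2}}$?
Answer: $29050 + 6 \sqrt{1114} \approx 29250.0$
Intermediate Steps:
$H{\left(o,E \right)} = 4 + \sqrt{E^{2} + o^{2}}$ ($H{\left(o,E \right)} = 4 + \sqrt{o^{2} + E^{2}} = 4 + \sqrt{E^{2} + o^{2}}$)
$K = -29046$ ($K = 47 \left(-265 - 353\right) = 47 \left(-618\right) = -29046$)
$H{\left(30,198 \right)} - K = \left(4 + \sqrt{198^{2} + 30^{2}}\right) - -29046 = \left(4 + \sqrt{39204 + 900}\right) + 29046 = \left(4 + \sqrt{40104}\right) + 29046 = \left(4 + 6 \sqrt{1114}\right) + 29046 = 29050 + 6 \sqrt{1114}$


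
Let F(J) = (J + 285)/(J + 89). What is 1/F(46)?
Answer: 135/331 ≈ 0.40786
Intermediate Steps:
F(J) = (285 + J)/(89 + J)
1/F(46) = 1/((285 + 46)/(89 + 46)) = 1/(331/135) = 135/331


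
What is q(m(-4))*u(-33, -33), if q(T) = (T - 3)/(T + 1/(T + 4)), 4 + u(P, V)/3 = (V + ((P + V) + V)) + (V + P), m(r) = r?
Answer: 0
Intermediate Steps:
u(P, V) = -12 + 6*P + 12*V (u(P, V) = -12 + 3*((V + ((P + V) + V)) + (V + P)) = -12 + 3*((V + (P + 2*V)) + (P + V)) = -12 + 3*((P + 3*V) + (P + V)) = -12 + 3*(2*P + 4*V) = -12 + (6*P + 12*V) = -12 + 6*P + 12*V)
q(T) = (-3 + T)/(T + 1/(4 + T))
q(m(-4))*u(-33, -33) = ((-12 - 4 + (-4)²)/(1 + (-4)² + 4*(-4)))*(-12 + 6*(-33) + 12*(-33)) = ((-12 - 4 + 16)/(1 + 16 - 16))*(-12 - 198 - 396) = (0/1)*(-606) = (1*0)*(-606) = 0*(-606) = 0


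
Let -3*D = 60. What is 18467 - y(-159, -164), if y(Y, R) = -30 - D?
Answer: 18477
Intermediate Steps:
D = -20 (D = -1/3*60 = -20)
y(Y, R) = -10 (y(Y, R) = -30 - 1*(-20) = -30 + 20 = -10)
18467 - y(-159, -164) = 18467 - 1*(-10) = 18467 + 10 = 18477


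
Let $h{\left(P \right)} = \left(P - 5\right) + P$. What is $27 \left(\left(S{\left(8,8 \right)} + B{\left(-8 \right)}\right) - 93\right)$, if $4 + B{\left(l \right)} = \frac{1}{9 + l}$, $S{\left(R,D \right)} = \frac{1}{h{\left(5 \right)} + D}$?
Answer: $- \frac{33669}{13} \approx -2589.9$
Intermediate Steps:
$h{\left(P \right)} = -5 + 2 P$ ($h{\left(P \right)} = \left(-5 + P\right) + P = -5 + 2 P$)
$S{\left(R,D \right)} = \frac{1}{5 + D}$ ($S{\left(R,D \right)} = \frac{1}{\left(-5 + 2 \cdot 5\right) + D} = \frac{1}{\left(-5 + 10\right) + D} = \frac{1}{5 + D}$)
$B{\left(l \right)} = -4 + \frac{1}{9 + l}$
$27 \left(\left(S{\left(8,8 \right)} + B{\left(-8 \right)}\right) - 93\right) = 27 \left(\left(\frac{1}{5 + 8} + \frac{-35 - -32}{9 - 8}\right) - 93\right) = 27 \left(\left(\frac{1}{13} + \frac{-35 + 32}{1}\right) - 93\right) = 27 \left(\left(\frac{1}{13} + 1 \left(-3\right)\right) - 93\right) = 27 \left(\left(\frac{1}{13} - 3\right) - 93\right) = 27 \left(- \frac{38}{13} - 93\right) = 27 \left(- \frac{1247}{13}\right) = - \frac{33669}{13}$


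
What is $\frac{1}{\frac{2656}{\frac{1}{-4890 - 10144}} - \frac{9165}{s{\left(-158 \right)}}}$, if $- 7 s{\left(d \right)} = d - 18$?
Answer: $- \frac{176}{7027797659} \approx -2.5043 \cdot 10^{-8}$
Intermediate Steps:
$s{\left(d \right)} = \frac{18}{7} - \frac{d}{7}$ ($s{\left(d \right)} = - \frac{d - 18}{7} = - \frac{-18 + d}{7} = \frac{18}{7} - \frac{d}{7}$)
$\frac{1}{\frac{2656}{\frac{1}{-4890 - 10144}} - \frac{9165}{s{\left(-158 \right)}}} = \frac{1}{\frac{2656}{\frac{1}{-4890 - 10144}} - \frac{9165}{\frac{18}{7} - - \frac{158}{7}}} = \frac{1}{\frac{2656}{\frac{1}{-15034}} - \frac{9165}{\frac{18}{7} + \frac{158}{7}}} = \frac{1}{\frac{2656}{- \frac{1}{15034}} - \frac{9165}{\frac{176}{7}}} = \frac{1}{2656 \left(-15034\right) - \frac{64155}{176}} = \frac{1}{-39930304 - \frac{64155}{176}} = \frac{1}{- \frac{7027797659}{176}} = - \frac{176}{7027797659}$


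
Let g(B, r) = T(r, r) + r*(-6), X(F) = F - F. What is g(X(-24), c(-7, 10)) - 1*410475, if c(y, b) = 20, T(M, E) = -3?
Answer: -410598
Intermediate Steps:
X(F) = 0
g(B, r) = -3 - 6*r (g(B, r) = -3 + r*(-6) = -3 - 6*r)
g(X(-24), c(-7, 10)) - 1*410475 = (-3 - 6*20) - 1*410475 = (-3 - 120) - 410475 = -123 - 410475 = -410598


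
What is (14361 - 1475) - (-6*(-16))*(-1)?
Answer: 12982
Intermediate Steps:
(14361 - 1475) - (-6*(-16))*(-1) = 12886 - 96*(-1) = 12886 - 1*(-96) = 12886 + 96 = 12982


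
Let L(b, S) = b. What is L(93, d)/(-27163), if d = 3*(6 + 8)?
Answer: -93/27163 ≈ -0.0034238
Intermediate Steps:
d = 42 (d = 3*14 = 42)
L(93, d)/(-27163) = 93/(-27163) = 93*(-1/27163) = -93/27163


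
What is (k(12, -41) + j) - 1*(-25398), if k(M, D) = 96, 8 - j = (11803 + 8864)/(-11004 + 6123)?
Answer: 41498643/1627 ≈ 25506.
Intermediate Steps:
j = 19905/1627 (j = 8 - (11803 + 8864)/(-11004 + 6123) = 8 - 20667/(-4881) = 8 - 20667*(-1)/4881 = 8 - 1*(-6889/1627) = 8 + 6889/1627 = 19905/1627 ≈ 12.234)
(k(12, -41) + j) - 1*(-25398) = (96 + 19905/1627) - 1*(-25398) = 176097/1627 + 25398 = 41498643/1627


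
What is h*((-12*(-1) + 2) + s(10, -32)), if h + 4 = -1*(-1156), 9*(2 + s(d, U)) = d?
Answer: 15104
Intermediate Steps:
s(d, U) = -2 + d/9
h = 1152 (h = -4 - 1*(-1156) = -4 + 1156 = 1152)
h*((-12*(-1) + 2) + s(10, -32)) = 1152*((-12*(-1) + 2) + (-2 + (⅑)*10)) = 1152*((12 + 2) + (-2 + 10/9)) = 1152*(14 - 8/9) = 1152*(118/9) = 15104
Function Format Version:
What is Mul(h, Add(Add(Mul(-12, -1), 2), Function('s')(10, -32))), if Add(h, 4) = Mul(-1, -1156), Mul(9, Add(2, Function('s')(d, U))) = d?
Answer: 15104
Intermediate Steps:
Function('s')(d, U) = Add(-2, Mul(Rational(1, 9), d))
h = 1152 (h = Add(-4, Mul(-1, -1156)) = Add(-4, 1156) = 1152)
Mul(h, Add(Add(Mul(-12, -1), 2), Function('s')(10, -32))) = Mul(1152, Add(Add(Mul(-12, -1), 2), Add(-2, Mul(Rational(1, 9), 10)))) = Mul(1152, Add(Add(12, 2), Add(-2, Rational(10, 9)))) = Mul(1152, Add(14, Rational(-8, 9))) = Mul(1152, Rational(118, 9)) = 15104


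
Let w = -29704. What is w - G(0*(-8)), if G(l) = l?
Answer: -29704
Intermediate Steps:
w - G(0*(-8)) = -29704 - 0*(-8) = -29704 - 1*0 = -29704 + 0 = -29704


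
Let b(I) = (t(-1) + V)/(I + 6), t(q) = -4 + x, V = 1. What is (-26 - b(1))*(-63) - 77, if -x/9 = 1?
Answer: 1453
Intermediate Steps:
x = -9 (x = -9*1 = -9)
t(q) = -13 (t(q) = -4 - 9 = -13)
b(I) = -12/(6 + I) (b(I) = (-13 + 1)/(I + 6) = -12/(6 + I))
(-26 - b(1))*(-63) - 77 = (-26 - (-12)/(6 + 1))*(-63) - 77 = (-26 - (-12)/7)*(-63) - 77 = (-26 - 1*(-12/7))*(-63) - 77 = (-26 + 12/7)*(-63) - 77 = -170/7*(-63) - 77 = 1530 - 77 = 1453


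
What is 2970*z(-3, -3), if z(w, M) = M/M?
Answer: 2970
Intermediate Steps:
z(w, M) = 1
2970*z(-3, -3) = 2970*1 = 2970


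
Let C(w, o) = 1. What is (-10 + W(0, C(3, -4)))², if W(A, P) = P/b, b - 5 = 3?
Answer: 6241/64 ≈ 97.516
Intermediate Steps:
b = 8 (b = 5 + 3 = 8)
W(A, P) = P/8
(-10 + W(0, C(3, -4)))² = (-10 + (⅛)*1)² = (-10 + ⅛)² = (-79/8)² = 6241/64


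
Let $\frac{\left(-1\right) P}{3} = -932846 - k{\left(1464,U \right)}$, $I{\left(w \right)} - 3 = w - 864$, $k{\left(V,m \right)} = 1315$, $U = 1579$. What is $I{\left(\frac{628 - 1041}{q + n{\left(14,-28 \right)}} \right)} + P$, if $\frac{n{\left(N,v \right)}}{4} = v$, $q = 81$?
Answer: $\frac{86850695}{31} \approx 2.8016 \cdot 10^{6}$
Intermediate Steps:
$n{\left(N,v \right)} = 4 v$
$I{\left(w \right)} = -861 + w$ ($I{\left(w \right)} = 3 + \left(w - 864\right) = 3 + \left(-864 + w\right) = -861 + w$)
$P = 2802483$ ($P = - 3 \left(-932846 - 1315\right) = \left(-3\right) \left(-934161\right) = 2802483$)
$I{\left(\frac{628 - 1041}{q + n{\left(14,-28 \right)}} \right)} + P = \left(-861 + \frac{628 - 1041}{81 + 4 \left(-28\right)}\right) + 2802483 = \left(-861 - \frac{413}{81 - 112}\right) + 2802483 = \left(-861 - \frac{413}{-31}\right) + 2802483 = \left(-861 - - \frac{413}{31}\right) + 2802483 = \left(-861 + \frac{413}{31}\right) + 2802483 = - \frac{26278}{31} + 2802483 = \frac{86850695}{31}$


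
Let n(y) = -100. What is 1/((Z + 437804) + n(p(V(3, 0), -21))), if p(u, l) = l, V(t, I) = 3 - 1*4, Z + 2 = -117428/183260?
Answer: 45815/20053287773 ≈ 2.2847e-6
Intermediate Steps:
Z = -120987/45815 (Z = -2 - 117428/183260 = -2 - 117428*1/183260 = -2 - 29357/45815 = -120987/45815 ≈ -2.6408)
V(t, I) = -1 (V(t, I) = 3 - 4 = -1)
1/((Z + 437804) + n(p(V(3, 0), -21))) = 1/((-120987/45815 + 437804) - 100) = 1/(20057869273/45815 - 100) = 1/(20053287773/45815) = 45815/20053287773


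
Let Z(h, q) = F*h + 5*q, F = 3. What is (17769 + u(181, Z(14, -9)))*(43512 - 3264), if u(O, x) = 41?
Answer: 716816880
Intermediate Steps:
Z(h, q) = 3*h + 5*q
(17769 + u(181, Z(14, -9)))*(43512 - 3264) = (17769 + 41)*(43512 - 3264) = 17810*40248 = 716816880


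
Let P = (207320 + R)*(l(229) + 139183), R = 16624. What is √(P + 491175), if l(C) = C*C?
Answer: √42913536231 ≈ 2.0716e+5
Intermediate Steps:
l(C) = C²
P = 42913045056 (P = (207320 + 16624)*(229² + 139183) = 223944*(52441 + 139183) = 223944*191624 = 42913045056)
√(P + 491175) = √(42913045056 + 491175) = √42913536231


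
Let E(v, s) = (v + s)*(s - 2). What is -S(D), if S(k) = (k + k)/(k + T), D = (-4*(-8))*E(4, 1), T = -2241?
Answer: -320/2401 ≈ -0.13328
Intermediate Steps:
E(v, s) = (-2 + s)*(s + v) (E(v, s) = (s + v)*(-2 + s) = (-2 + s)*(s + v))
D = -160 (D = (-4*(-8))*(1² - 2*1 - 2*4 + 1*4) = 32*(1 - 2 - 8 + 4) = 32*(-5) = -160)
S(k) = 2*k/(-2241 + k) (S(k) = (k + k)/(k - 2241) = (2*k)/(-2241 + k) = 2*k/(-2241 + k))
-S(D) = -2*(-160)/(-2241 - 160) = -2*(-160)/(-2401) = -2*(-160)*(-1)/2401 = -1*320/2401 = -320/2401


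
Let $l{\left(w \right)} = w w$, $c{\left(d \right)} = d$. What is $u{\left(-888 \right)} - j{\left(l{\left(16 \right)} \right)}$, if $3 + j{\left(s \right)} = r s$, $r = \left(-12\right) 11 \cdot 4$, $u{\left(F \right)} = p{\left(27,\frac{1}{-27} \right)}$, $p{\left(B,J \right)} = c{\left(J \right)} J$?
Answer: $\frac{98539660}{729} \approx 1.3517 \cdot 10^{5}$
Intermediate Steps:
$p{\left(B,J \right)} = J^{2}$ ($p{\left(B,J \right)} = J J = J^{2}$)
$l{\left(w \right)} = w^{2}$
$u{\left(F \right)} = \frac{1}{729}$ ($u{\left(F \right)} = \left(\frac{1}{-27}\right)^{2} = \left(- \frac{1}{27}\right)^{2} = \frac{1}{729}$)
$r = -528$ ($r = \left(-132\right) 4 = -528$)
$j{\left(s \right)} = -3 - 528 s$
$u{\left(-888 \right)} - j{\left(l{\left(16 \right)} \right)} = \frac{1}{729} - \left(-3 - 528 \cdot 16^{2}\right) = \frac{1}{729} - \left(-3 - 135168\right) = \frac{1}{729} - -135171 = \frac{1}{729} + 135171 = \frac{98539660}{729}$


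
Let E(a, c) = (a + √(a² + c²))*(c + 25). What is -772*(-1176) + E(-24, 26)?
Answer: 906648 + 102*√313 ≈ 9.0845e+5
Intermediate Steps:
E(a, c) = (25 + c)*(a + √(a² + c²)) (E(a, c) = (a + √(a² + c²))*(25 + c) = (25 + c)*(a + √(a² + c²)))
-772*(-1176) + E(-24, 26) = -772*(-1176) + (25*(-24) + 25*√((-24)² + 26²) - 24*26 + 26*√((-24)² + 26²)) = 907872 + (-600 + 25*√(576 + 676) - 624 + 26*√(576 + 676)) = 907872 + (-600 + 25*√1252 - 624 + 26*√1252) = 907872 + (-600 + 25*(2*√313) - 624 + 26*(2*√313)) = 907872 + (-600 + 50*√313 - 624 + 52*√313) = 907872 + (-1224 + 102*√313) = 906648 + 102*√313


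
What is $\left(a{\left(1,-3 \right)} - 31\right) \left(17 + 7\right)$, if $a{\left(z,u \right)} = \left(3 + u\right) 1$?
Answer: $-744$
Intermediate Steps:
$a{\left(z,u \right)} = 3 + u$
$\left(a{\left(1,-3 \right)} - 31\right) \left(17 + 7\right) = \left(\left(3 - 3\right) - 31\right) \left(17 + 7\right) = \left(0 - 31\right) 24 = \left(-31\right) 24 = -744$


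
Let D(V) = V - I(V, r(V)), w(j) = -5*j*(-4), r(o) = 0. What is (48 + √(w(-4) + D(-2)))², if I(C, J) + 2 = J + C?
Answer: (48 + I*√78)² ≈ 2226.0 + 847.85*I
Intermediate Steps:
w(j) = 20*j
I(C, J) = -2 + C + J (I(C, J) = -2 + (J + C) = -2 + (C + J) = -2 + C + J)
D(V) = 2 (D(V) = V - (-2 + V + 0) = V - (-2 + V) = V + (2 - V) = 2)
(48 + √(w(-4) + D(-2)))² = (48 + √(20*(-4) + 2))² = (48 + √(-80 + 2))² = (48 + √(-78))² = (48 + I*√78)²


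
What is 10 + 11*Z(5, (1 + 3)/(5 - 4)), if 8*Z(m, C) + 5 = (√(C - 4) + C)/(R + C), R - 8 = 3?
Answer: 419/120 ≈ 3.4917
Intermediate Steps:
R = 11 (R = 8 + 3 = 11)
Z(m, C) = -5/8 + (C + √(-4 + C))/(8*(11 + C)) (Z(m, C) = -5/8 + ((√(C - 4) + C)/(11 + C))/8 = -5/8 + ((√(-4 + C) + C)/(11 + C))/8 = -5/8 + ((C + √(-4 + C))/(11 + C))/8 = -5/8 + (C + √(-4 + C))/(8*(11 + C)))
10 + 11*Z(5, (1 + 3)/(5 - 4)) = 10 + 11*((-55 + √(-4 + (1 + 3)/(5 - 4)) - 4*(1 + 3)/(5 - 4))/(8*(11 + (1 + 3)/(5 - 4)))) = 10 + 11*((-55 + √(-4 + 4/1) - 16/1)/(8*(11 + 4/1))) = 10 + 11*((-55 + √(-4 + 4*1) - 16)/(8*(11 + 4*1))) = 10 + 11*((-55 + √(-4 + 4) - 4*4)/(8*(11 + 4))) = 10 + 11*((⅛)*(-55 + √0 - 16)/15) = 10 + 11*((⅛)*(1/15)*(-55 + 0 - 16)) = 10 + 11*((⅛)*(1/15)*(-71)) = 10 + 11*(-71/120) = 10 - 781/120 = 419/120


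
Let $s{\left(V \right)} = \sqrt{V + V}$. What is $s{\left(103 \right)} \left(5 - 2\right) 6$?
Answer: $18 \sqrt{206} \approx 258.35$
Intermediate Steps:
$s{\left(V \right)} = \sqrt{2} \sqrt{V}$ ($s{\left(V \right)} = \sqrt{2 V} = \sqrt{2} \sqrt{V}$)
$s{\left(103 \right)} \left(5 - 2\right) 6 = \sqrt{2} \sqrt{103} \left(5 - 2\right) 6 = \sqrt{206} \cdot 3 \cdot 6 = \sqrt{206} \cdot 18 = 18 \sqrt{206}$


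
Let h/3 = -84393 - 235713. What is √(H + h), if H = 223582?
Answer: 4*I*√46046 ≈ 858.33*I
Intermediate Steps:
h = -960318 (h = 3*(-84393 - 235713) = 3*(-320106) = -960318)
√(H + h) = √(223582 - 960318) = √(-736736) = 4*I*√46046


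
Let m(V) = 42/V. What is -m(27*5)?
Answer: -14/45 ≈ -0.31111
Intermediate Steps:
-m(27*5) = -42/(27*5) = -42/135 = -1*14/45 = -14/45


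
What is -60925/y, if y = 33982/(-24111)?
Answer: 1468962675/33982 ≈ 43228.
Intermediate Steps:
y = -33982/24111 (y = 33982*(-1/24111) = -33982/24111 ≈ -1.4094)
-60925/y = -60925/(-33982/24111) = -60925*(-24111/33982) = 1468962675/33982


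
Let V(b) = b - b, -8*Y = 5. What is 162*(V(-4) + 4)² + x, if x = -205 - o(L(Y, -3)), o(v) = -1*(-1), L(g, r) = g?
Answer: 2386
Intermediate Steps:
Y = -5/8 (Y = -⅛*5 = -5/8 ≈ -0.62500)
o(v) = 1
x = -206 (x = -205 - 1*1 = -205 - 1 = -206)
V(b) = 0
162*(V(-4) + 4)² + x = 162*(0 + 4)² - 206 = 162*4² - 206 = 162*16 - 206 = 2592 - 206 = 2386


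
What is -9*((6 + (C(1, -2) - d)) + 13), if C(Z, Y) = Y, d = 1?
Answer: -144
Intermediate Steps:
-9*((6 + (C(1, -2) - d)) + 13) = -9*((6 + (-2 - 1*1)) + 13) = -9*((6 + (-2 - 1)) + 13) = -9*((6 - 3) + 13) = -9*(3 + 13) = -9*16 = -144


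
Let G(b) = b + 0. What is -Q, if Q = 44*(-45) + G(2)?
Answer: 1978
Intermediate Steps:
G(b) = b
Q = -1978 (Q = 44*(-45) + 2 = -1980 + 2 = -1978)
-Q = -1*(-1978) = 1978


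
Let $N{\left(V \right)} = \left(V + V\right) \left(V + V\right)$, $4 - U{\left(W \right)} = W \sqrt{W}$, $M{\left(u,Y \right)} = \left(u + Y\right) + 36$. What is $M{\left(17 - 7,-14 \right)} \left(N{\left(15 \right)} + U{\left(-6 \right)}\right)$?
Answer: $28928 + 192 i \sqrt{6} \approx 28928.0 + 470.3 i$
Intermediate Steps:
$M{\left(u,Y \right)} = 36 + Y + u$ ($M{\left(u,Y \right)} = \left(Y + u\right) + 36 = 36 + Y + u$)
$U{\left(W \right)} = 4 - W^{\frac{3}{2}}$ ($U{\left(W \right)} = 4 - W \sqrt{W} = 4 - W^{\frac{3}{2}}$)
$N{\left(V \right)} = 4 V^{2}$ ($N{\left(V \right)} = 2 V 2 V = 4 V^{2}$)
$M{\left(17 - 7,-14 \right)} \left(N{\left(15 \right)} + U{\left(-6 \right)}\right) = \left(36 - 14 + \left(17 - 7\right)\right) \left(4 \cdot 15^{2} + \left(4 - \left(-6\right)^{\frac{3}{2}}\right)\right) = \left(36 - 14 + 10\right) \left(4 \cdot 225 + \left(4 - - 6 i \sqrt{6}\right)\right) = 32 \left(900 + \left(4 + 6 i \sqrt{6}\right)\right) = 32 \left(904 + 6 i \sqrt{6}\right) = 28928 + 192 i \sqrt{6}$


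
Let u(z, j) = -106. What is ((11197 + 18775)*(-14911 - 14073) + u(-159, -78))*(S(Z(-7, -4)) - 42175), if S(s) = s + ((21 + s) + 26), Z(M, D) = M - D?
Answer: 36602166214236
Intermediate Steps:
S(s) = 47 + 2*s (S(s) = s + (47 + s) = 47 + 2*s)
((11197 + 18775)*(-14911 - 14073) + u(-159, -78))*(S(Z(-7, -4)) - 42175) = ((11197 + 18775)*(-14911 - 14073) - 106)*((47 + 2*(-7 - 1*(-4))) - 42175) = (29972*(-28984) - 106)*((47 + 2*(-7 + 4)) - 42175) = (-868708448 - 106)*((47 + 2*(-3)) - 42175) = -868708554*((47 - 6) - 42175) = -868708554*(41 - 42175) = -868708554*(-42134) = 36602166214236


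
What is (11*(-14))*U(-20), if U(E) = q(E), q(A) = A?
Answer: 3080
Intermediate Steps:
U(E) = E
(11*(-14))*U(-20) = (11*(-14))*(-20) = -154*(-20) = 3080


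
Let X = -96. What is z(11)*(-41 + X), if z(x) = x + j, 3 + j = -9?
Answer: 137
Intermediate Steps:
j = -12 (j = -3 - 9 = -12)
z(x) = -12 + x (z(x) = x - 12 = -12 + x)
z(11)*(-41 + X) = (-12 + 11)*(-41 - 96) = -1*(-137) = 137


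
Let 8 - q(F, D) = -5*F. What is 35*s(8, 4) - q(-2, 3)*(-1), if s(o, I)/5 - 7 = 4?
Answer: 1923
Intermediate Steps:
s(o, I) = 55 (s(o, I) = 35 + 5*4 = 35 + 20 = 55)
q(F, D) = 8 + 5*F (q(F, D) = 8 - (-5)*F = 8 + 5*F)
35*s(8, 4) - q(-2, 3)*(-1) = 35*55 - (8 + 5*(-2))*(-1) = 1925 - (8 - 10)*(-1) = 1925 - 1*(-2)*(-1) = 1925 + 2*(-1) = 1925 - 2 = 1923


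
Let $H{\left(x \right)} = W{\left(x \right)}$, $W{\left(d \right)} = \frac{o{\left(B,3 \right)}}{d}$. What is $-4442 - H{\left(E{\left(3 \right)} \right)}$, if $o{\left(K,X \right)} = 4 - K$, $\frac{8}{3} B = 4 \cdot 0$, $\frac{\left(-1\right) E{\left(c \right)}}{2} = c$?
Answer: $- \frac{13324}{3} \approx -4441.3$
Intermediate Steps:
$E{\left(c \right)} = - 2 c$
$B = 0$ ($B = \frac{3 \cdot 4 \cdot 0}{8} = \frac{3}{8} \cdot 0 = 0$)
$W{\left(d \right)} = \frac{4}{d}$ ($W{\left(d \right)} = \frac{4 - 0}{d} = \frac{4 + 0}{d} = \frac{4}{d}$)
$H{\left(x \right)} = \frac{4}{x}$
$-4442 - H{\left(E{\left(3 \right)} \right)} = -4442 - \frac{4}{\left(-2\right) 3} = -4442 - \frac{4}{-6} = -4442 - 4 \left(- \frac{1}{6}\right) = -4442 - - \frac{2}{3} = -4442 + \frac{2}{3} = - \frac{13324}{3}$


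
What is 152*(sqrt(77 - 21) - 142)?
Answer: -21584 + 304*sqrt(14) ≈ -20447.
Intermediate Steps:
152*(sqrt(77 - 21) - 142) = 152*(sqrt(56) - 142) = 152*(2*sqrt(14) - 142) = 152*(-142 + 2*sqrt(14)) = -21584 + 304*sqrt(14)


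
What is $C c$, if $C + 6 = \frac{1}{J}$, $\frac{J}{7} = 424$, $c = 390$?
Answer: $- \frac{3472365}{1484} \approx -2339.9$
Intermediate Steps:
$J = 2968$ ($J = 7 \cdot 424 = 2968$)
$C = - \frac{17807}{2968}$ ($C = -6 + \frac{1}{2968} = - \frac{17807}{2968} \approx -5.9997$)
$C c = \left(- \frac{17807}{2968}\right) 390 = - \frac{3472365}{1484}$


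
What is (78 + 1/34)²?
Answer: 7038409/1156 ≈ 6088.6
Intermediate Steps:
(78 + 1/34)² = (2653/34)² = 7038409/1156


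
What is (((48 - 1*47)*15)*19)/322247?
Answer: 285/322247 ≈ 0.00088441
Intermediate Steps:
(((48 - 1*47)*15)*19)/322247 = (((48 - 47)*15)*19)*(1/322247) = ((1*15)*19)*(1/322247) = (15*19)*(1/322247) = 285*(1/322247) = 285/322247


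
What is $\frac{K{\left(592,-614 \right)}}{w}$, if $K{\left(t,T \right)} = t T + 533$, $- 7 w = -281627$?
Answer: $- \frac{2540685}{281627} \approx -9.0215$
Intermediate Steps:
$w = \frac{281627}{7}$ ($w = \left(- \frac{1}{7}\right) \left(-281627\right) = \frac{281627}{7} \approx 40232.0$)
$K{\left(t,T \right)} = 533 + T t$ ($K{\left(t,T \right)} = T t + 533 = 533 + T t$)
$\frac{K{\left(592,-614 \right)}}{w} = \frac{533 - 363488}{\frac{281627}{7}} = \left(533 - 363488\right) \frac{7}{281627} = \left(-362955\right) \frac{7}{281627} = - \frac{2540685}{281627}$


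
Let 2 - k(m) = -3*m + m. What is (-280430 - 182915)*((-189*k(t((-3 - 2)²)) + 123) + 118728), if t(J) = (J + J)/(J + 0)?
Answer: -54543583365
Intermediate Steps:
t(J) = 2 (t(J) = (2*J)/J = 2)
k(m) = 2 + 2*m (k(m) = 2 - (-3*m + m) = 2 - (-2)*m = 2 + 2*m)
(-280430 - 182915)*((-189*k(t((-3 - 2)²)) + 123) + 118728) = (-280430 - 182915)*((-189*(2 + 2*2) + 123) + 118728) = -463345*((-189*(2 + 4) + 123) + 118728) = -463345*((-189*6 + 123) + 118728) = -463345*((-1134 + 123) + 118728) = -463345*(-1011 + 118728) = -463345*117717 = -54543583365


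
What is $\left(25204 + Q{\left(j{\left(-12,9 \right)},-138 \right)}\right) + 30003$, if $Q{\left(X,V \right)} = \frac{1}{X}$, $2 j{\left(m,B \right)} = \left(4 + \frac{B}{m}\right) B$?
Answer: $\frac{6459227}{117} \approx 55207.0$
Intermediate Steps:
$j{\left(m,B \right)} = \frac{B \left(4 + \frac{B}{m}\right)}{2}$ ($j{\left(m,B \right)} = \frac{\left(4 + \frac{B}{m}\right) B}{2} = \frac{B \left(4 + \frac{B}{m}\right)}{2}$)
$\left(25204 + Q{\left(j{\left(-12,9 \right)},-138 \right)}\right) + 30003 = \left(25204 + \frac{1}{\frac{1}{2} \cdot 9 \frac{1}{-12} \left(9 + 4 \left(-12\right)\right)}\right) + 30003 = \left(25204 + \frac{1}{\frac{1}{2} \cdot 9 \left(- \frac{1}{12}\right) \left(9 - 48\right)}\right) + 30003 = \left(25204 + \frac{1}{\frac{1}{2} \cdot 9 \left(- \frac{1}{12}\right) \left(-39\right)}\right) + 30003 = \left(25204 + \frac{1}{\frac{117}{8}}\right) + 30003 = \left(25204 + \frac{8}{117}\right) + 30003 = \frac{2948876}{117} + 30003 = \frac{6459227}{117}$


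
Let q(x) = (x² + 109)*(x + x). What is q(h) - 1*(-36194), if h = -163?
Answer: -8660834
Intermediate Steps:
q(x) = 2*x*(109 + x²) (q(x) = (109 + x²)*(2*x) = 2*x*(109 + x²))
q(h) - 1*(-36194) = 2*(-163)*(109 + (-163)²) - 1*(-36194) = 2*(-163)*(109 + 26569) + 36194 = 2*(-163)*26678 + 36194 = -8697028 + 36194 = -8660834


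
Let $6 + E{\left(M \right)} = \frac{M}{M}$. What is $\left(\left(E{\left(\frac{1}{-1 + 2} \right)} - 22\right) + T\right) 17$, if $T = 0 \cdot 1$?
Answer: $-459$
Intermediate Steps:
$T = 0$
$E{\left(M \right)} = -5$ ($E{\left(M \right)} = -6 + \frac{M}{M} = -6 + 1 = -5$)
$\left(\left(E{\left(\frac{1}{-1 + 2} \right)} - 22\right) + T\right) 17 = \left(\left(-5 - 22\right) + 0\right) 17 = \left(-27 + 0\right) 17 = \left(-27\right) 17 = -459$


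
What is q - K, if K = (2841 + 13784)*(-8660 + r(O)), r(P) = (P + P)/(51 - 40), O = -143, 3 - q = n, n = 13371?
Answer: 144391382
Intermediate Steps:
q = -13368 (q = 3 - 1*13371 = 3 - 13371 = -13368)
r(P) = 2*P/11 (r(P) = (2*P)/11 = (2*P)*(1/11) = 2*P/11)
K = -144404750 (K = (2841 + 13784)*(-8660 + (2/11)*(-143)) = 16625*(-8660 - 26) = 16625*(-8686) = -144404750)
q - K = -13368 - 1*(-144404750) = -13368 + 144404750 = 144391382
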